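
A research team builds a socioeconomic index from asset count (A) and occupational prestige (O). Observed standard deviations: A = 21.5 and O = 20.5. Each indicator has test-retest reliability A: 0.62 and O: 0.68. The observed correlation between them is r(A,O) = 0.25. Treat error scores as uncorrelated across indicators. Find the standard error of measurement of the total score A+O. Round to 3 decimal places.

Var(total) = 882.5 + 220.375 = 1102.88.
True-score variance = 572.365 + 220.375 = 792.74, so reliability = 0.7188.
Error variance = 1102.88 − 792.74 = 310.135; SEM = √310.135 = 17.611.

17.611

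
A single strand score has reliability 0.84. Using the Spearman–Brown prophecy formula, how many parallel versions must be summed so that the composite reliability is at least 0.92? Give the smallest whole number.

k ≥ ρ*(1−ρ₁)/(ρ₁(1−ρ*)) = 0.92·0.16 / (0.84·0.08) = 2.190.
Smallest integer k = 3.

3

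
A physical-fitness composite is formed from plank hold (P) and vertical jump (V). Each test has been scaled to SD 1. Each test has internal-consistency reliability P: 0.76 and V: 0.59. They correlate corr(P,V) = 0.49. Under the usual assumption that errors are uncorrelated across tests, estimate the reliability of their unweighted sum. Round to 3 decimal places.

0.782

Var(P+V) = 2 + 2·[0.49] = 2 + 0.98 = 2.98.
Because errors are independent across components, Cov(Tᵢ,Tⱼ) = Cov(Xᵢ,Xⱼ); the off-diagonal part of the true-score variance is the same as above.
True-score variance = [0.76 + 0.59] + 0.98 = 1.35 + 0.98 = 2.33.
Reliability = 2.33 / 2.98 = 0.782.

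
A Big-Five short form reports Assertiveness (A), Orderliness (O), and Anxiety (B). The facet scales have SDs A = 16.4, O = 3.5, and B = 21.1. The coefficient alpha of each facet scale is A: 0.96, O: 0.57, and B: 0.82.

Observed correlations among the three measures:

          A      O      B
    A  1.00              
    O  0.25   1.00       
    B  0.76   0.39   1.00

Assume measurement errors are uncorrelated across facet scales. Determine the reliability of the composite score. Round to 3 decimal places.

Var(A+O+B) = 16.4² + 3.5² + 21.1² + 2·[16.4·3.5·0.25 + 16.4·21.1·0.76 + 3.5·21.1·0.39] = 726.42 + 612.284 = 1338.7.
Under uncorrelated errors the observed covariances equal the true-score covariances, so only the own-variance terms attenuate.
True-score variance = [16.4²·0.96 + 3.5²·0.57 + 21.1²·0.82] + 612.284 = 630.256 + 612.284 = 1242.54.
Reliability = 1242.54 / 1338.7 = 0.928.

0.928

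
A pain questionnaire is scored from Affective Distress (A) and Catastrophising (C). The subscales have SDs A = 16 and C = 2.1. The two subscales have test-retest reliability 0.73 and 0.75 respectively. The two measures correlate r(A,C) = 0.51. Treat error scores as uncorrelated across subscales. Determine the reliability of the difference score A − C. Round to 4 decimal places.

0.6895

Var(A−C) = 16² + 2.1² − 2·16·2.1·0.51 = 260.41 − 34.272 = 226.138.
With uncorrelated errors the cross-covariances are all true-score covariance, so they carry over unchanged; only the diagonal terms shrink to ρᵢσᵢ².
True-score variance = [16²·0.73 + 2.1²·0.75] − 34.272 = 190.188 − 34.272 = 155.916.
Reliability = 155.916 / 226.138 = 0.6895.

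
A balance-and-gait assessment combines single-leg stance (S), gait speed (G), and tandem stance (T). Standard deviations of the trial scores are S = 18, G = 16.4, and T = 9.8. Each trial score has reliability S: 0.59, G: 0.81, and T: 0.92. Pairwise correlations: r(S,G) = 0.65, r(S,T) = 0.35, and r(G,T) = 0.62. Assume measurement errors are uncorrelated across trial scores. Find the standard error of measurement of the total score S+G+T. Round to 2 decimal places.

13.84

Var(total) = 689 + 706.533 = 1395.53.
True-score variance = 497.374 + 706.533 = 1203.91, so reliability = 0.8627.
Error variance = 1395.53 − 1203.91 = 191.626; SEM = √191.626 = 13.84.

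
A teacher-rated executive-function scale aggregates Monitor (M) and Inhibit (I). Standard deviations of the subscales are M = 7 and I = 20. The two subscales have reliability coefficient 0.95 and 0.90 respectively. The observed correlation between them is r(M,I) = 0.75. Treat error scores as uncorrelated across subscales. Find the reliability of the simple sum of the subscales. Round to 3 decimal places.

0.936

Var(M+I) = 7² + 20² + 2·[7·20·0.75] = 449 + 210 = 659.
With uncorrelated errors the cross-covariances are all true-score covariance, so they carry over unchanged; only the diagonal terms shrink to ρᵢσᵢ².
True-score variance = [7²·0.95 + 20²·0.90] + 210 = 406.55 + 210 = 616.55.
Reliability = 616.55 / 659 = 0.936.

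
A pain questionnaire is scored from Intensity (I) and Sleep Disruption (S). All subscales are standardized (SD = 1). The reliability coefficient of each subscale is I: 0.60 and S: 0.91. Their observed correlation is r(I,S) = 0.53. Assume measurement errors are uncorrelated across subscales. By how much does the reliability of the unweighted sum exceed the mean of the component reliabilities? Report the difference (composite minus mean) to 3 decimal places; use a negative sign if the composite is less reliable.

0.085

Var(sum) = 2 + 1.06 = 3.06; true-score variance = 1.51 + 1.06 = 2.57; composite reliability = 0.8399.
Mean component reliability = 0.7550.
Difference = 0.8399 − 0.7550 = 0.085.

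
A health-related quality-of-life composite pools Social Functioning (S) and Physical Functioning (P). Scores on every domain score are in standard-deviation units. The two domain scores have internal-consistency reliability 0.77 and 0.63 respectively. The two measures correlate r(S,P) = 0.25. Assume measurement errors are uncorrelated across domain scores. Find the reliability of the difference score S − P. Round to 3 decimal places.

0.600

Var(S−P) = 1 + 1 − 2·0.25 = 2 − 0.5 = 1.5.
With uncorrelated errors the cross-covariances are all true-score covariance, so they carry over unchanged; only the diagonal terms shrink to ρᵢσᵢ².
True-score variance = [0.77 + 0.63] − 0.5 = 1.4 − 0.5 = 0.9.
Reliability = 0.9 / 1.5 = 0.600.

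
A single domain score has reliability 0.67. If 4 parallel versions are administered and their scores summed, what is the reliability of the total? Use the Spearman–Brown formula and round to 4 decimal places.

0.8904

ρ_k = kρ / (1 + (k−1)ρ) = 4·0.67 / (1 + 3·0.67) = 2.680 / 3.010 = 0.8904.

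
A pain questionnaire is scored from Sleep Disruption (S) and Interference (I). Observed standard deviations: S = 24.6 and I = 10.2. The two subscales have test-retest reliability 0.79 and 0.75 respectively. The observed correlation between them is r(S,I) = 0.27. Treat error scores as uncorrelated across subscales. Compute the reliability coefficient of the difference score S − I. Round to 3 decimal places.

Var(S−I) = 24.6² + 10.2² − 2·24.6·10.2·0.27 = 709.2 − 135.497 = 573.703.
With uncorrelated errors the cross-covariances are all true-score covariance, so they carry over unchanged; only the diagonal terms shrink to ρᵢσᵢ².
True-score variance = [24.6²·0.79 + 10.2²·0.75] − 135.497 = 556.106 − 135.497 = 420.61.
Reliability = 420.61 / 573.703 = 0.733.

0.733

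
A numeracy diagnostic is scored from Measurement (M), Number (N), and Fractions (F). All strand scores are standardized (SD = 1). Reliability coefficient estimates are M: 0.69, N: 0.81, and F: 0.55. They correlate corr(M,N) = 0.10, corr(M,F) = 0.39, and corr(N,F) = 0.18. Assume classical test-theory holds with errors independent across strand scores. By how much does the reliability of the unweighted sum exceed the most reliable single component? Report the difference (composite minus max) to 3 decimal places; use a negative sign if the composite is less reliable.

Var(sum) = 3 + 1.34 = 4.34; true-score variance = 2.05 + 1.34 = 3.39; composite reliability = 0.7811.
Max component reliability = 0.8100.
Difference = 0.7811 − 0.8100 = -0.029.

-0.029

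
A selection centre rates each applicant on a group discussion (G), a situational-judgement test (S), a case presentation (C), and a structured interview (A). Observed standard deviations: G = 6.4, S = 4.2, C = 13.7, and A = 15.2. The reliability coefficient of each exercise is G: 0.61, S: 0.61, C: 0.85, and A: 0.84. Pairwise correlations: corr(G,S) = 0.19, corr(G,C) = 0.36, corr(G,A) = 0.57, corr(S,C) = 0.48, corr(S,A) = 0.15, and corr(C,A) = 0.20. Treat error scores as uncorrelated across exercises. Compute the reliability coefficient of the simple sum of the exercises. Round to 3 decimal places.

0.893

Var(G+S+C+A) = 6.4² + 4.2² + 13.7² + 15.2² + 2·[6.4·4.2·0.19 + 6.4·13.7·0.36 + 6.4·15.2·0.57 + 4.2·13.7·0.48 + 4.2·15.2·0.15 + 13.7·15.2·0.20] = 477.33 + 341.93 = 819.26.
Because errors are independent across components, Cov(Tᵢ,Tⱼ) = Cov(Xᵢ,Xⱼ); the off-diagonal part of the true-score variance is the same as above.
True-score variance = [6.4²·0.61 + 4.2²·0.61 + 13.7²·0.85 + 15.2²·0.84] + 341.93 = 389.356 + 341.93 = 731.286.
Reliability = 731.286 / 819.26 = 0.893.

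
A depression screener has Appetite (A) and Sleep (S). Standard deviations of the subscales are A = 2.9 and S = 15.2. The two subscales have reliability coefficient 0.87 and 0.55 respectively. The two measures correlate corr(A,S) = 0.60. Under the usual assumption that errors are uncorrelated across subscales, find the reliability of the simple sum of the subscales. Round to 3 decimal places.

0.641

Var(A+S) = 2.9² + 15.2² + 2·[2.9·15.2·0.60] = 239.45 + 52.896 = 292.346.
With uncorrelated errors the cross-covariances are all true-score covariance, so they carry over unchanged; only the diagonal terms shrink to ρᵢσᵢ².
True-score variance = [2.9²·0.87 + 15.2²·0.55] + 52.896 = 134.389 + 52.896 = 187.285.
Reliability = 187.285 / 292.346 = 0.641.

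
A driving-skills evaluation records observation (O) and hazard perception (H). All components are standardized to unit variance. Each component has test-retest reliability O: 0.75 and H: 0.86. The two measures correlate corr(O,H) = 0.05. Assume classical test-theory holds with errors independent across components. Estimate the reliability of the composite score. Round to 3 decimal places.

Var(O+H) = 2 + 2·[0.05] = 2 + 0.1 = 2.1.
Because errors are independent across components, Cov(Tᵢ,Tⱼ) = Cov(Xᵢ,Xⱼ); the off-diagonal part of the true-score variance is the same as above.
True-score variance = [0.75 + 0.86] + 0.1 = 1.61 + 0.1 = 1.71.
Reliability = 1.71 / 2.1 = 0.814.

0.814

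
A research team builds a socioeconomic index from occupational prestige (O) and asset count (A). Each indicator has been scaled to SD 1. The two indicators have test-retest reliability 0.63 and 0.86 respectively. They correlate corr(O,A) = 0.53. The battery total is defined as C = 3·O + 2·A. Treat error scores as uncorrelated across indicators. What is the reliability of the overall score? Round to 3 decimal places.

0.799

Var(C) = 3² + 2² + 2·[6·0.53] = 13 + 6.36 = 19.36.
Under uncorrelated errors the observed covariances equal the true-score covariances, so only the own-variance terms attenuate.
True-score variance = [3²·0.63 + 2²·0.86] + 6.36 = 9.11 + 6.36 = 15.47.
Reliability = 15.47 / 19.36 = 0.799.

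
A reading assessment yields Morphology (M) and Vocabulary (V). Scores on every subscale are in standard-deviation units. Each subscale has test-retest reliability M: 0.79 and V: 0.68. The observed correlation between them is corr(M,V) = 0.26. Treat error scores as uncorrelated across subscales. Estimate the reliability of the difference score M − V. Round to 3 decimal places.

0.642

Var(M−V) = 1 + 1 − 2·0.26 = 2 − 0.52 = 1.48.
Because errors are independent across components, Cov(Tᵢ,Tⱼ) = Cov(Xᵢ,Xⱼ); the off-diagonal part of the true-score variance is the same as above.
True-score variance = [0.79 + 0.68] − 0.52 = 1.47 − 0.52 = 0.95.
Reliability = 0.95 / 1.48 = 0.642.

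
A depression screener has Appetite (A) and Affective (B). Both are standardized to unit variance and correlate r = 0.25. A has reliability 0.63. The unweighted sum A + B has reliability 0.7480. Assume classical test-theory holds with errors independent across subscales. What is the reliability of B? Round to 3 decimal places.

Var(A+B) = 2 + 2·0.25 = 2.500.
True-score variance = ρ_A + ρ_B + 2·0.25, so 0.7480 = (0.63 + ρ_B + 0.50) / 2.500.
ρ_B = 0.7480·2.500 − 0.63 − 0.50 = 0.740.

0.740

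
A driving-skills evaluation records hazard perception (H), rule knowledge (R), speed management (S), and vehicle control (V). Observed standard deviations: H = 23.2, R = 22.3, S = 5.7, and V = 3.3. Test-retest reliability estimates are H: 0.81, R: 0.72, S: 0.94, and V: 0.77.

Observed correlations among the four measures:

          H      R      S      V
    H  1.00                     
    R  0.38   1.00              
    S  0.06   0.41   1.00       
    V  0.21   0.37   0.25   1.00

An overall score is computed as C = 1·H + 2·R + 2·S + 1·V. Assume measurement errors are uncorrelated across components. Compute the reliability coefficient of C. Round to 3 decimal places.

0.835

Var(C) = 23.2² + 2²·22.3² + 2²·5.7² + 3.3² + 2·[2·23.2·22.3·0.38 + 2·23.2·5.7·0.06 + 23.2·3.3·0.21 + 4·22.3·5.7·0.41 + 2·22.3·3.3·0.37 + 2·5.7·3.3·0.25] = 2668.25 + 1394.92 = 4063.17.
With uncorrelated errors the cross-covariances are all true-score covariance, so they carry over unchanged; only the diagonal terms shrink to ρᵢσᵢ².
True-score variance = [23.2²·0.81 + 2²·22.3²·0.72 + 2²·5.7²·0.94 + 3.3²·0.77] + 1394.92 = 1998.72 + 1394.92 = 3393.64.
Reliability = 3393.64 / 4063.17 = 0.835.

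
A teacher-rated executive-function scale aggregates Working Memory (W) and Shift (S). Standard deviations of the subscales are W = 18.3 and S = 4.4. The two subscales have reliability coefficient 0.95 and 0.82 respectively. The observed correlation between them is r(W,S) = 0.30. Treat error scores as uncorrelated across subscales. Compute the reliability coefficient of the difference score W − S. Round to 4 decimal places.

0.9339

Var(W−S) = 18.3² + 4.4² − 2·18.3·4.4·0.30 = 354.25 − 48.312 = 305.938.
Because errors are independent across components, Cov(Tᵢ,Tⱼ) = Cov(Xᵢ,Xⱼ); the off-diagonal part of the true-score variance is the same as above.
True-score variance = [18.3²·0.95 + 4.4²·0.82] − 48.312 = 334.021 − 48.312 = 285.709.
Reliability = 285.709 / 305.938 = 0.9339.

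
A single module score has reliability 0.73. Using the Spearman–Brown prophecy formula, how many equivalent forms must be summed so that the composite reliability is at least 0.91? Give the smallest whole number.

k ≥ ρ*(1−ρ₁)/(ρ₁(1−ρ*)) = 0.91·0.27 / (0.73·0.09) = 3.740.
Smallest integer k = 4.

4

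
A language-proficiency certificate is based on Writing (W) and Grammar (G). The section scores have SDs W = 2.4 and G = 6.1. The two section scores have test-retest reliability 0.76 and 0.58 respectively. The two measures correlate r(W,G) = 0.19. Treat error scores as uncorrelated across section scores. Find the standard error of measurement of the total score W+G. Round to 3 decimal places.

4.124

Var(total) = 42.97 + 5.5632 = 48.5332.
True-score variance = 25.9594 + 5.5632 = 31.5226, so reliability = 0.6495.
Error variance = 48.5332 − 31.5226 = 17.0106; SEM = √17.0106 = 4.124.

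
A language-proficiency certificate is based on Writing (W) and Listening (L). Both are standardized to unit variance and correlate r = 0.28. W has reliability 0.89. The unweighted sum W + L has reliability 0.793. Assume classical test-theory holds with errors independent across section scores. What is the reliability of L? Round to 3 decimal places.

0.580

Var(W+L) = 2 + 2·0.28 = 2.560.
True-score variance = ρ_W + ρ_L + 2·0.28, so 0.793 = (0.89 + ρ_L + 0.56) / 2.560.
ρ_L = 0.793·2.560 − 0.89 − 0.56 = 0.580.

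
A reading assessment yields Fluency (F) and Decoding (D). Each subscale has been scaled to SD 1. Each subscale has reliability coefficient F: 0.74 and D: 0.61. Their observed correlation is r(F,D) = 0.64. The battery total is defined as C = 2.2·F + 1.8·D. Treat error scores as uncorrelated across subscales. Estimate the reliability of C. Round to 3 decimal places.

Var(C) = 2.2² + 1.8² + 2·[3.96·0.64] = 8.08 + 5.0688 = 13.1488.
With uncorrelated errors the cross-covariances are all true-score covariance, so they carry over unchanged; only the diagonal terms shrink to ρᵢσᵢ².
True-score variance = [2.2²·0.74 + 1.8²·0.61] + 5.0688 = 5.558 + 5.0688 = 10.6268.
Reliability = 10.6268 / 13.1488 = 0.808.

0.808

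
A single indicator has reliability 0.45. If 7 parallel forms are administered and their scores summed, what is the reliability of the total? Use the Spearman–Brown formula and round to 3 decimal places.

0.851

ρ_k = kρ / (1 + (k−1)ρ) = 7·0.45 / (1 + 6·0.45) = 3.150 / 3.700 = 0.851.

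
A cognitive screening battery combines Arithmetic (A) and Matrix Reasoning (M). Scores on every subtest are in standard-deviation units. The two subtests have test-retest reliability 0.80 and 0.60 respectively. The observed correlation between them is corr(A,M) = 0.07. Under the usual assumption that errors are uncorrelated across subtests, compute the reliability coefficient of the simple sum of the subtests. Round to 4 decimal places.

0.7196

Var(A+M) = 2 + 2·[0.07] = 2 + 0.14 = 2.14.
With uncorrelated errors the cross-covariances are all true-score covariance, so they carry over unchanged; only the diagonal terms shrink to ρᵢσᵢ².
True-score variance = [0.80 + 0.60] + 0.14 = 1.4 + 0.14 = 1.54.
Reliability = 1.54 / 2.14 = 0.7196.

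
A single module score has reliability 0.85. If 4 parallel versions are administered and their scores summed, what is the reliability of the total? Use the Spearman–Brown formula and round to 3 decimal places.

ρ_k = kρ / (1 + (k−1)ρ) = 4·0.85 / (1 + 3·0.85) = 3.400 / 3.550 = 0.958.

0.958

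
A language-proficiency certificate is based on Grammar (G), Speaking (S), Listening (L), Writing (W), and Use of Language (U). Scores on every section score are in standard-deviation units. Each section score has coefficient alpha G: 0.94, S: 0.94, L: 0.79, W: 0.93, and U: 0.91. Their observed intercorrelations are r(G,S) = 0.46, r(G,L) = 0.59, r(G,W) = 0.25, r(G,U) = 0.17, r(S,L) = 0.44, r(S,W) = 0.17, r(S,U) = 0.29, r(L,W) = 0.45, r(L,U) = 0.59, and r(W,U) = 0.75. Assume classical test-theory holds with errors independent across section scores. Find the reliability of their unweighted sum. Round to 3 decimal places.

Var(G+S+L+W+U) = 5 + 2·[0.46 + 0.59 + 0.25 + 0.17 + 0.44 + 0.17 + 0.29 + 0.45 + 0.59 + 0.75] = 5 + 8.32 = 13.32.
Under uncorrelated errors the observed covariances equal the true-score covariances, so only the own-variance terms attenuate.
True-score variance = [0.94 + 0.94 + 0.79 + 0.93 + 0.91] + 8.32 = 4.51 + 8.32 = 12.83.
Reliability = 12.83 / 13.32 = 0.963.

0.963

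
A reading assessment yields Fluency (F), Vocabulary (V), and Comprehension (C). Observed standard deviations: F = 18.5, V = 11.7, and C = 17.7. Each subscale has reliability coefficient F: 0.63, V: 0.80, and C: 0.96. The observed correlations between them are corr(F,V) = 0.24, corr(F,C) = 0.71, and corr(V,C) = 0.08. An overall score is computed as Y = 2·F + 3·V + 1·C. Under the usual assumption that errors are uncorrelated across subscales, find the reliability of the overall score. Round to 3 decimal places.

Var(Y) = 2²·18.5² + 3²·11.7² + 17.7² + 2·[6·18.5·11.7·0.24 + 2·18.5·17.7·0.71 + 3·11.7·17.7·0.08] = 2914.3 + 1652.74 = 4567.04.
Under uncorrelated errors the observed covariances equal the true-score covariances, so only the own-variance terms attenuate.
True-score variance = [2²·18.5²·0.63 + 3²·11.7²·0.80 + 17.7²·0.96] + 1652.74 = 2148.84 + 1652.74 = 3801.57.
Reliability = 3801.57 / 4567.04 = 0.832.

0.832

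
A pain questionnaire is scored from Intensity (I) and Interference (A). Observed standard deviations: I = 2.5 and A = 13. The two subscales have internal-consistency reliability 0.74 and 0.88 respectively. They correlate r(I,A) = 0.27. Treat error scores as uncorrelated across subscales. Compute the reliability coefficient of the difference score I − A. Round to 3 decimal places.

0.861

Var(I−A) = 2.5² + 13² − 2·2.5·13·0.27 = 175.25 − 17.55 = 157.7.
Because errors are independent across components, Cov(Tᵢ,Tⱼ) = Cov(Xᵢ,Xⱼ); the off-diagonal part of the true-score variance is the same as above.
True-score variance = [2.5²·0.74 + 13²·0.88] − 17.55 = 153.345 − 17.55 = 135.795.
Reliability = 135.795 / 157.7 = 0.861.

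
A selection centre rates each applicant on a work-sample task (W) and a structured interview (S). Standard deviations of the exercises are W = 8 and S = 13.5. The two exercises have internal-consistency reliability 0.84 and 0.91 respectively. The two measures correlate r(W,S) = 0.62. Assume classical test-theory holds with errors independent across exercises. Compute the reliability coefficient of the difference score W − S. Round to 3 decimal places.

0.763

Var(W−S) = 8² + 13.5² − 2·8·13.5·0.62 = 246.25 − 133.92 = 112.33.
Because errors are independent across components, Cov(Tᵢ,Tⱼ) = Cov(Xᵢ,Xⱼ); the off-diagonal part of the true-score variance is the same as above.
True-score variance = [8²·0.84 + 13.5²·0.91] − 133.92 = 219.607 − 133.92 = 85.6875.
Reliability = 85.6875 / 112.33 = 0.763.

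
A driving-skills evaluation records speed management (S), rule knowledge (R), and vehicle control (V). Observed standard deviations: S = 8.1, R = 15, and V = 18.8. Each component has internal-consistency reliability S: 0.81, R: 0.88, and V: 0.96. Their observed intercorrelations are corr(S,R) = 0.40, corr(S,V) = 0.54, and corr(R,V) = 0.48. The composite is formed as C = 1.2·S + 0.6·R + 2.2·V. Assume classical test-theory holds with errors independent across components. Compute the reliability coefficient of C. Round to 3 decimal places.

Var(C) = 1.2²·8.1² + 0.6²·15² + 2.2²·18.8² + 2·[0.72·8.1·15·0.40 + 2.64·8.1·18.8·0.54 + 1.32·15·18.8·0.48] = 1886.13 + 861.515 = 2747.64.
With uncorrelated errors the cross-covariances are all true-score covariance, so they carry over unchanged; only the diagonal terms shrink to ρᵢσᵢ².
True-score variance = [1.2²·8.1²·0.81 + 0.6²·15²·0.88 + 2.2²·18.8²·0.96] + 861.515 = 1790.03 + 861.515 = 2651.55.
Reliability = 2651.55 / 2747.64 = 0.965.

0.965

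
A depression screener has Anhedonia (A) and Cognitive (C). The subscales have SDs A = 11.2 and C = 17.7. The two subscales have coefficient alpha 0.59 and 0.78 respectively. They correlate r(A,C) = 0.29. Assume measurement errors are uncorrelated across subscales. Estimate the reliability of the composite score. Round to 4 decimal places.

0.7826

Var(A+C) = 11.2² + 17.7² + 2·[11.2·17.7·0.29] = 438.73 + 114.979 = 553.709.
Because errors are independent across components, Cov(Tᵢ,Tⱼ) = Cov(Xᵢ,Xⱼ); the off-diagonal part of the true-score variance is the same as above.
True-score variance = [11.2²·0.59 + 17.7²·0.78] + 114.979 = 318.376 + 114.979 = 433.355.
Reliability = 433.355 / 553.709 = 0.7826.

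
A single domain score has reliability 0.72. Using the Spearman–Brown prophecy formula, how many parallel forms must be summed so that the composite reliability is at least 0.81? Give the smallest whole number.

k ≥ ρ*(1−ρ₁)/(ρ₁(1−ρ*)) = 0.81·0.28 / (0.72·0.19) = 1.658.
Smallest integer k = 2.

2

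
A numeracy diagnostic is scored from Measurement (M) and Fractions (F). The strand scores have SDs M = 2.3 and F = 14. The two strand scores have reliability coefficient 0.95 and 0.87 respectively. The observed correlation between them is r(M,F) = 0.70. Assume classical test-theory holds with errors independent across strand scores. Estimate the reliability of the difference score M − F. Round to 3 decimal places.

Var(M−F) = 2.3² + 14² − 2·2.3·14·0.70 = 201.29 − 45.08 = 156.21.
Because errors are independent across components, Cov(Tᵢ,Tⱼ) = Cov(Xᵢ,Xⱼ); the off-diagonal part of the true-score variance is the same as above.
True-score variance = [2.3²·0.95 + 14²·0.87] − 45.08 = 175.546 − 45.08 = 130.466.
Reliability = 130.466 / 156.21 = 0.835.

0.835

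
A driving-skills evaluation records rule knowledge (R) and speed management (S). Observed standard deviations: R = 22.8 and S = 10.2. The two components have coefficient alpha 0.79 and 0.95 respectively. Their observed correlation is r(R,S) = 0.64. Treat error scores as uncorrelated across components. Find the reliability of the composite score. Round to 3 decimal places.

Var(R+S) = 22.8² + 10.2² + 2·[22.8·10.2·0.64] = 623.88 + 297.677 = 921.557.
Under uncorrelated errors the observed covariances equal the true-score covariances, so only the own-variance terms attenuate.
True-score variance = [22.8²·0.79 + 10.2²·0.95] + 297.677 = 509.512 + 297.677 = 807.188.
Reliability = 807.188 / 921.557 = 0.876.

0.876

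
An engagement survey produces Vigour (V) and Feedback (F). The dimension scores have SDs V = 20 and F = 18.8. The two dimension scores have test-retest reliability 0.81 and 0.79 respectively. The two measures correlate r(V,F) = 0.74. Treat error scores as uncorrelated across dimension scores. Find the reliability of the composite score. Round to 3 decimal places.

0.885

Var(V+F) = 20² + 18.8² + 2·[20·18.8·0.74] = 753.44 + 556.48 = 1309.92.
With uncorrelated errors the cross-covariances are all true-score covariance, so they carry over unchanged; only the diagonal terms shrink to ρᵢσᵢ².
True-score variance = [20²·0.81 + 18.8²·0.79] + 556.48 = 603.218 + 556.48 = 1159.7.
Reliability = 1159.7 / 1309.92 = 0.885.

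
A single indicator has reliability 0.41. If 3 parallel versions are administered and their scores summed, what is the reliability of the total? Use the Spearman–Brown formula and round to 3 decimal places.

ρ_k = kρ / (1 + (k−1)ρ) = 3·0.41 / (1 + 2·0.41) = 1.230 / 1.820 = 0.676.

0.676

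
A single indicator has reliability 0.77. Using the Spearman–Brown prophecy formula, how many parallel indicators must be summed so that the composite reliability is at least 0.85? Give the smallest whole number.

k ≥ ρ*(1−ρ₁)/(ρ₁(1−ρ*)) = 0.85·0.23 / (0.77·0.15) = 1.693.
Smallest integer k = 2.

2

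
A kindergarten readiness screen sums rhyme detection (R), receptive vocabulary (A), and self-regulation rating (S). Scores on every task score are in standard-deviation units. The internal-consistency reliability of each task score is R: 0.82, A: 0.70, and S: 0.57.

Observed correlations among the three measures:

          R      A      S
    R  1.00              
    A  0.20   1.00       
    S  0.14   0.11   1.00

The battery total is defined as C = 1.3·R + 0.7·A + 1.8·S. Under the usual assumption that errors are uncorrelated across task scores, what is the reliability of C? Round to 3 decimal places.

0.725

Var(C) = 1.3² + 0.7² + 1.8² + 2·[0.91·0.20 + 2.34·0.14 + 1.26·0.11] = 5.42 + 1.2964 = 6.7164.
With uncorrelated errors the cross-covariances are all true-score covariance, so they carry over unchanged; only the diagonal terms shrink to ρᵢσᵢ².
True-score variance = [1.3²·0.82 + 0.7²·0.70 + 1.8²·0.57] + 1.2964 = 3.5756 + 1.2964 = 4.872.
Reliability = 4.872 / 6.7164 = 0.725.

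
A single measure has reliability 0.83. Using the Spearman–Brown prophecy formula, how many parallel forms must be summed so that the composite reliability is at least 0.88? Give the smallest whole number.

k ≥ ρ*(1−ρ₁)/(ρ₁(1−ρ*)) = 0.88·0.17 / (0.83·0.12) = 1.502.
Smallest integer k = 2.

2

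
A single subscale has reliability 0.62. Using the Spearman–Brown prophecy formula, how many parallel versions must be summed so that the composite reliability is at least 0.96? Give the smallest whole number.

15

k ≥ ρ*(1−ρ₁)/(ρ₁(1−ρ*)) = 0.96·0.38 / (0.62·0.04) = 14.710.
Smallest integer k = 15.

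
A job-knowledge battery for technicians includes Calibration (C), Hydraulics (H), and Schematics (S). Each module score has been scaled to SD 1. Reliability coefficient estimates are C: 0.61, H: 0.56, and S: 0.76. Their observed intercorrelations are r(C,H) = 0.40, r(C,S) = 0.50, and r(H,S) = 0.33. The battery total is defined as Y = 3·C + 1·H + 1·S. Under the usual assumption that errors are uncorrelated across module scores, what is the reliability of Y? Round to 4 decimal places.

0.7544

Var(Y) = 3² + 1 + 1 + 2·[3·0.40 + 3·0.50 + 0.33] = 11 + 6.06 = 17.06.
With uncorrelated errors the cross-covariances are all true-score covariance, so they carry over unchanged; only the diagonal terms shrink to ρᵢσᵢ².
True-score variance = [3²·0.61 + 0.56 + 0.76] + 6.06 = 6.81 + 6.06 = 12.87.
Reliability = 12.87 / 17.06 = 0.7544.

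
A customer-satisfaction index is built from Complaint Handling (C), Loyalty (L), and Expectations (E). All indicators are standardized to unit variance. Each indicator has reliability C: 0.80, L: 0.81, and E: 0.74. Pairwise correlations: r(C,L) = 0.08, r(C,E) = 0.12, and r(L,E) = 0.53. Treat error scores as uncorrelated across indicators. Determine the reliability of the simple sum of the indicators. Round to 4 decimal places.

Var(C+L+E) = 3 + 2·[0.08 + 0.12 + 0.53] = 3 + 1.46 = 4.46.
Because errors are independent across components, Cov(Tᵢ,Tⱼ) = Cov(Xᵢ,Xⱼ); the off-diagonal part of the true-score variance is the same as above.
True-score variance = [0.80 + 0.81 + 0.74] + 1.46 = 2.35 + 1.46 = 3.81.
Reliability = 3.81 / 4.46 = 0.8543.

0.8543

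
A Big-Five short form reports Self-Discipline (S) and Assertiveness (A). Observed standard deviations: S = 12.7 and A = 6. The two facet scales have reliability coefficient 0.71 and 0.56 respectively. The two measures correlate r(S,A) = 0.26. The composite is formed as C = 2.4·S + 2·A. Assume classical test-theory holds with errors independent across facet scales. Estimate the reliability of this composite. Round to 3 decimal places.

0.737

Var(C) = 2.4²·12.7² + 2²·6² + 2·[4.8·12.7·6·0.26] = 1073.03 + 190.195 = 1263.23.
Because errors are independent across components, Cov(Tᵢ,Tⱼ) = Cov(Xᵢ,Xⱼ); the off-diagonal part of the true-score variance is the same as above.
True-score variance = [2.4²·12.7²·0.71 + 2²·6²·0.56] + 190.195 = 740.252 + 190.195 = 930.447.
Reliability = 930.447 / 1263.23 = 0.737.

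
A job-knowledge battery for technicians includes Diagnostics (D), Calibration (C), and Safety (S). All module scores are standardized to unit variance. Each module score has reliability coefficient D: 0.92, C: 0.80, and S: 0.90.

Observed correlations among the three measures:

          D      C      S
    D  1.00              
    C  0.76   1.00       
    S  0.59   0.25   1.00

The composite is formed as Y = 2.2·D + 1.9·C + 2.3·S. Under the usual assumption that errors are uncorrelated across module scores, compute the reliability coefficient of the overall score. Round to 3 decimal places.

Var(Y) = 2.2² + 1.9² + 2.3² + 2·[4.18·0.76 + 5.06·0.59 + 4.37·0.25] = 13.74 + 14.5094 = 28.2494.
Under uncorrelated errors the observed covariances equal the true-score covariances, so only the own-variance terms attenuate.
True-score variance = [2.2²·0.92 + 1.9²·0.80 + 2.3²·0.90] + 14.5094 = 12.1018 + 14.5094 = 26.6112.
Reliability = 26.6112 / 28.2494 = 0.942.

0.942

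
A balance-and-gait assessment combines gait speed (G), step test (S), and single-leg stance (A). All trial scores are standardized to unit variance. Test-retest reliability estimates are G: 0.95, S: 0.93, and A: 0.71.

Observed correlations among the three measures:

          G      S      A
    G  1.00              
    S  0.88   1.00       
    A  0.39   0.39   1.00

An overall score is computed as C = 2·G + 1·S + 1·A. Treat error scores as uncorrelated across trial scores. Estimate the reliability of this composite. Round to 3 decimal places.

Var(C) = 2² + 1 + 1 + 2·[2·0.88 + 2·0.39 + 0.39] = 6 + 5.86 = 11.86.
Under uncorrelated errors the observed covariances equal the true-score covariances, so only the own-variance terms attenuate.
True-score variance = [2²·0.95 + 0.93 + 0.71] + 5.86 = 5.44 + 5.86 = 11.3.
Reliability = 11.3 / 11.86 = 0.953.

0.953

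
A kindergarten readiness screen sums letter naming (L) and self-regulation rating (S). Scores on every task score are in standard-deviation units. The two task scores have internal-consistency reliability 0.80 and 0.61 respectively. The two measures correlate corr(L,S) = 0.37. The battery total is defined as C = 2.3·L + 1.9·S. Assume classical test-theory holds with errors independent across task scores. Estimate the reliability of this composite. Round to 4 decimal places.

Var(C) = 2.3² + 1.9² + 2·[4.37·0.37] = 8.9 + 3.2338 = 12.1338.
With uncorrelated errors the cross-covariances are all true-score covariance, so they carry over unchanged; only the diagonal terms shrink to ρᵢσᵢ².
True-score variance = [2.3²·0.80 + 1.9²·0.61] + 3.2338 = 6.4341 + 3.2338 = 9.6679.
Reliability = 9.6679 / 12.1338 = 0.7968.

0.7968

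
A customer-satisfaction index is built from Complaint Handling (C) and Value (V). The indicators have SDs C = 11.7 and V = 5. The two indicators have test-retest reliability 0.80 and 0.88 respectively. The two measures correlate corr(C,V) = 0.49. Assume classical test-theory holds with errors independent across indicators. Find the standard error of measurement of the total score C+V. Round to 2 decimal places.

Var(total) = 161.89 + 57.33 = 219.22.
True-score variance = 131.512 + 57.33 = 188.842, so reliability = 0.8614.
Error variance = 219.22 − 188.842 = 30.378; SEM = √30.378 = 5.51.

5.51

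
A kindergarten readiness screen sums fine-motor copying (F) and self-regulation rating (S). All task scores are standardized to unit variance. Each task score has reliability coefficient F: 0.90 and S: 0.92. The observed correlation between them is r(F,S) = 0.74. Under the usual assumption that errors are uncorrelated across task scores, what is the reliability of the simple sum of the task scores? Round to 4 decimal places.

Var(F+S) = 2 + 2·[0.74] = 2 + 1.48 = 3.48.
Under uncorrelated errors the observed covariances equal the true-score covariances, so only the own-variance terms attenuate.
True-score variance = [0.90 + 0.92] + 1.48 = 1.82 + 1.48 = 3.3.
Reliability = 3.3 / 3.48 = 0.9483.

0.9483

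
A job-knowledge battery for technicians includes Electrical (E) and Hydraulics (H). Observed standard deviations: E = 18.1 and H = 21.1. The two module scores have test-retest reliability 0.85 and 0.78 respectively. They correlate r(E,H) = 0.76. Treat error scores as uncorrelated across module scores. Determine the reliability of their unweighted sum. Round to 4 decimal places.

0.8913

Var(E+H) = 18.1² + 21.1² + 2·[18.1·21.1·0.76] = 772.82 + 580.503 = 1353.32.
Because errors are independent across components, Cov(Tᵢ,Tⱼ) = Cov(Xᵢ,Xⱼ); the off-diagonal part of the true-score variance is the same as above.
True-score variance = [18.1²·0.85 + 21.1²·0.78] + 580.503 = 625.732 + 580.503 = 1206.24.
Reliability = 1206.24 / 1353.32 = 0.8913.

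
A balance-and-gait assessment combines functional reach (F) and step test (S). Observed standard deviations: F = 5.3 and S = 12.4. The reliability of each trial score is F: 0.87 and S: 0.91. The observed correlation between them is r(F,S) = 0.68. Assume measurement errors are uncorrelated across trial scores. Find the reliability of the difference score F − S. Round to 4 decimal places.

Var(F−S) = 5.3² + 12.4² − 2·5.3·12.4·0.68 = 181.85 − 89.3792 = 92.4708.
Under uncorrelated errors the observed covariances equal the true-score covariances, so only the own-variance terms attenuate.
True-score variance = [5.3²·0.87 + 12.4²·0.91] − 89.3792 = 164.36 − 89.3792 = 74.9807.
Reliability = 74.9807 / 92.4708 = 0.8109.

0.8109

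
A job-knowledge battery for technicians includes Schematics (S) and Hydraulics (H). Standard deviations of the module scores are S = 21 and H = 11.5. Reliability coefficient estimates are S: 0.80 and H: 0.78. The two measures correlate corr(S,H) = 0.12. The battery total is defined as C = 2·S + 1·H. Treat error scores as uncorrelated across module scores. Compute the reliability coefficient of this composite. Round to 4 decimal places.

Var(C) = 2²·21² + 11.5² + 2·[2·21·11.5·0.12] = 1896.25 + 115.92 = 2012.17.
Under uncorrelated errors the observed covariances equal the true-score covariances, so only the own-variance terms attenuate.
True-score variance = [2²·21²·0.80 + 11.5²·0.78] + 115.92 = 1514.36 + 115.92 = 1630.28.
Reliability = 1630.28 / 2012.17 = 0.8102.

0.8102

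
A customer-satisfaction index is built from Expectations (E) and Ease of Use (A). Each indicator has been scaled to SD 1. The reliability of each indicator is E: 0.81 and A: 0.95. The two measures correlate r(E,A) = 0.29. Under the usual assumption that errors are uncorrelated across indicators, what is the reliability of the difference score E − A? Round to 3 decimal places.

Var(E−A) = 1 + 1 − 2·0.29 = 2 − 0.58 = 1.42.
With uncorrelated errors the cross-covariances are all true-score covariance, so they carry over unchanged; only the diagonal terms shrink to ρᵢσᵢ².
True-score variance = [0.81 + 0.95] − 0.58 = 1.76 − 0.58 = 1.18.
Reliability = 1.18 / 1.42 = 0.831.

0.831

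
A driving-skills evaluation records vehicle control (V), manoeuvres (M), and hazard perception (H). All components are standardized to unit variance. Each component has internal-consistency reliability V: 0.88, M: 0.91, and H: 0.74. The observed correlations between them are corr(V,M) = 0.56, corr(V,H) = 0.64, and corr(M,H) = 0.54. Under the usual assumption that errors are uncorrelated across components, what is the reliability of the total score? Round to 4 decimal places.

Var(V+M+H) = 3 + 2·[0.56 + 0.64 + 0.54] = 3 + 3.48 = 6.48.
Under uncorrelated errors the observed covariances equal the true-score covariances, so only the own-variance terms attenuate.
True-score variance = [0.88 + 0.91 + 0.74] + 3.48 = 2.53 + 3.48 = 6.01.
Reliability = 6.01 / 6.48 = 0.9275.

0.9275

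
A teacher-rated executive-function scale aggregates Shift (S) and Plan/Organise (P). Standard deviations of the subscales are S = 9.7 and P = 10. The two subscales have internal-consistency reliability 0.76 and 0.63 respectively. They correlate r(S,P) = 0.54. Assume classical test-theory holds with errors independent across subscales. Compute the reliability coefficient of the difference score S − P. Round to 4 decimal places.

0.3330

Var(S−P) = 9.7² + 10² − 2·9.7·10·0.54 = 194.09 − 104.76 = 89.33.
Under uncorrelated errors the observed covariances equal the true-score covariances, so only the own-variance terms attenuate.
True-score variance = [9.7²·0.76 + 10²·0.63] − 104.76 = 134.508 − 104.76 = 29.7484.
Reliability = 29.7484 / 89.33 = 0.3330.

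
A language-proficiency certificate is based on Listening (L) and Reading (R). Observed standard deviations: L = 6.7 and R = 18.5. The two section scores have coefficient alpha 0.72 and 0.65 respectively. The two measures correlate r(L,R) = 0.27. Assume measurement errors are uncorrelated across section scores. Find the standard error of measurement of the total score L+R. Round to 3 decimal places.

11.505

Var(total) = 387.14 + 66.933 = 454.073.
True-score variance = 254.783 + 66.933 = 321.716, so reliability = 0.7085.
Error variance = 454.073 − 321.716 = 132.357; SEM = √132.357 = 11.505.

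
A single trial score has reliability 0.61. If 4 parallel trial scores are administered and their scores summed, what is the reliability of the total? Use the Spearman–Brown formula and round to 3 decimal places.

ρ_k = kρ / (1 + (k−1)ρ) = 4·0.61 / (1 + 3·0.61) = 2.440 / 2.830 = 0.862.

0.862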